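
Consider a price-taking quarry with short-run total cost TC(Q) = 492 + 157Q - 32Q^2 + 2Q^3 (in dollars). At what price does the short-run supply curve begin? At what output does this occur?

$29 per unit, at Q = 8

Short-run supply begins at min AVC. From VC = 157Q - 32Q^2 + 2Q^3, AVC = 157 - 32Q + 2Q^2.
dAVC/dQ = -32 + 4Q = 0 gives Q = 8. min AVC = 157 - 32·8 + 2·8^2 = 29.
The firm shuts down for any P below $29.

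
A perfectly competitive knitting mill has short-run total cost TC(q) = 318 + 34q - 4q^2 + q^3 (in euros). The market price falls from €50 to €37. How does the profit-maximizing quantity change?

MC = 34 - 8q + 3q^2; the shutdown threshold is min AVC = €30 (at q = 2).
At P = €50 ≥ min AVC, set P = MC on the rising branch: q = 4.
At P = €37 ≥ min AVC, set P = MC: q = 3. The firm stays open but cuts output.

Output falls from 4 to 3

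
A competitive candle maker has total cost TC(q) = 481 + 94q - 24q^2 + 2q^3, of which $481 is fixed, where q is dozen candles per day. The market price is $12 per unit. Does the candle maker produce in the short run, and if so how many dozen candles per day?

Variable cost is VC = 94q - 24q^2 + 2q^3, so AVC = VC/q = 94 - 24q + 2q^2 and MC = dTC/dq = 94 - 48q + 6q^2.
AVC hits its minimum where MC = AVC, at q = 6, giving min AVC = 94 - 24·6 + 2·6^2 = $22.
P = $12 lies below min AVC = $22; no output level covers variable cost.
The firm minimizes its loss by shutting down and losing only its fixed cost of $481.

Shut down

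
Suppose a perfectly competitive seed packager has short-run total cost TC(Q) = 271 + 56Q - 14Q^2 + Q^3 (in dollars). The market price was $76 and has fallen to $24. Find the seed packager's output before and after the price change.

AVC = 56 - 14Q + Q^2, minimized at Q = 7 where min AVC = $7. MC = 56 - 28Q + 3Q^2.
At P = $76 ≥ min AVC, set P = MC on the rising branch: Q = 10.
At P = $24 ≥ min AVC, set P = MC: Q = 8. The firm stays open but cuts output.

Output falls from 10 to 8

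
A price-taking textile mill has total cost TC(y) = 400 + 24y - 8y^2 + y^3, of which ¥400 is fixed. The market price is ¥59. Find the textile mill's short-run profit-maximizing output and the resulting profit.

Profit = -¥106 at y = 7

AVC = 24 - 8y + y^2; min AVC = ¥8 at y = 4. Since P = ¥59 ≥ min AVC, the firm produces.
With MC = 24 - 16y + 3y^2, P = MC on the upward-sloping part at y* = 7.
TR = 59·7 = 413. TC = 400 + 119 = 519. Profit = 413 − 519 = -¥106.
Shutting down would mean losing the fixed cost of ¥400, so operating at a loss of ¥106 is better by ¥294.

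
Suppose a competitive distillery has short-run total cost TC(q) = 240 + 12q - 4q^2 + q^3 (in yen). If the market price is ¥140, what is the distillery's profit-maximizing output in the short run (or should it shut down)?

Produce at q = 8

From TC, MC = TC'(q) = 12 - 8q + 3q^2 and AVC = VC/q = 12 - 4q + q^2.
AVC is minimized where dAVC/dq = -4 + 2q = 0, at q = 2; min AVC = 12 - 4·2 + 2^2 = ¥8.
Since P = ¥140 ≥ min AVC = ¥8, price covers variable cost and the firm should produce.
Set P = MC: 140 = 12 - 8q + 3q^2 → -128 - 8q + 3q^2 = 0. The roots are q = -16/3 and q = 8; the profit-maximizing output is on the rising part of MC, so q* = 8.
Check: AVC at q = 8 is ¥44 ≤ P, so revenue covers variable cost.
Profit = P·q − TC = 140·8 − 592 = ¥528.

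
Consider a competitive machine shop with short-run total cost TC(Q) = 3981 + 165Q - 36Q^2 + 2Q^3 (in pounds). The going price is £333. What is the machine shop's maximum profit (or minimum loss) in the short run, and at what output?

Profit = -£61 at Q = 14

AVC = 165 - 36Q + 2Q^2; min AVC = £3 at Q = 9. Since P = £333 ≥ min AVC, the firm produces.
MC = 165 - 72Q + 6Q^2. Setting P = MC and taking the root on the rising branch gives Q* = 14.
TR = 333·14 = 4662. TC = 3981 + 742 = 4723. Profit = 4662 − 4723 = -£61.
By producing, the firm covers all variable cost plus £3920 of fixed cost; shutting down would lose the full £3981.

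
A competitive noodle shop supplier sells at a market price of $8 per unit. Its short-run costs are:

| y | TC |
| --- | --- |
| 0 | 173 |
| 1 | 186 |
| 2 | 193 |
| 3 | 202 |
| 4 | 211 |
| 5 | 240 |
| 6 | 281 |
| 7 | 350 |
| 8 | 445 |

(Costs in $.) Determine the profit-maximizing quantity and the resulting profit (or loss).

y = 0 (shut down); profit = -$173

Tabulate TR − TC: y=0: -173; y=1: -178; y=2: -177; y=3: -178; y=4: -179; y=5: -200; y=6: -233; y=7: -294; y=8: -381.
Profit is highest at y = 0. Equivalently, the lowest AVC in the table is 38/4 ≈ $9.50 at y = 4, and P = $8 falls below it — price never covers variable cost, so the firm shuts down and loses only its fixed cost.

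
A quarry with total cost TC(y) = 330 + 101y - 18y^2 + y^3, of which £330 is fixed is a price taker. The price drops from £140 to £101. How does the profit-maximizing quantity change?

MC = 101 - 36y + 3y^2; the shutdown threshold is min AVC = £20 (at y = 9).
At P = £140 ≥ min AVC, set P = MC on the rising branch: y = 13.
At P = £101 ≥ min AVC, set P = MC: y = 12. The firm stays open but cuts output.

Output falls from 13 to 12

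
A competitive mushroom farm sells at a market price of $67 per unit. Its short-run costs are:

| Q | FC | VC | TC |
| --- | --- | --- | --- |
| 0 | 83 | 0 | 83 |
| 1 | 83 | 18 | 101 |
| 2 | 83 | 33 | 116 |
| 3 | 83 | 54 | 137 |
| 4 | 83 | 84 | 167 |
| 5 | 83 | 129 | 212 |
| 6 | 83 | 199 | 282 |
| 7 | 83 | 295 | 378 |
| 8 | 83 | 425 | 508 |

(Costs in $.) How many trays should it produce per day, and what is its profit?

Q = 5; profit = $123

Tabulate TR − TC: Q=0: -83; Q=1: -34; Q=2: 18; Q=3: 64; Q=4: 101; Q=5: 123; Q=6: 120; Q=7: 91; Q=8: 28.
Profit is maximized at Q = 5. AVC there is 129/5 = $25.80 ≤ P, so producing beats shutting down (which would give -$83).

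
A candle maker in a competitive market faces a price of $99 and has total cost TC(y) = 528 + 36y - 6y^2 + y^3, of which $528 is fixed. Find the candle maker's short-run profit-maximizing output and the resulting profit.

Profit = -$136 at y = 7

AVC = 36 - 6y + y^2 has its minimum $27 at y = 3; price $99 clears that bar, so the firm operates.
With MC = 36 - 12y + 3y^2, P = MC on the upward-sloping part at y* = 7.
TR = 99·7 = 693. TC = 528 + 301 = 829. Profit = 693 − 829 = -$136.
That loss of $136 beats the $528 the firm would lose by shutting down; producing recovers $392 of fixed cost.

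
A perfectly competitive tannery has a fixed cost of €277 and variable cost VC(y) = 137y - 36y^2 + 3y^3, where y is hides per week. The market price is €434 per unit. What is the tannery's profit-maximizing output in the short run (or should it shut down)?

From TC, MC = TC'(y) = 137 - 72y + 9y^2 and AVC = VC/y = 137 - 36y + 3y^2.
The AVC parabola has its vertex at y = 36/6 = 6, where AVC = 137 - 36·6 + 3·6^2 = €29.
P = €434 exceeds min AVC = €29, so the firm stays open.
Set P = MC: 434 = 137 - 72y + 9y^2 → -297 - 72y + 9y^2 = 0. The roots are y = -3 and y = 11; the profit-maximizing output is on the rising part of MC, so y* = 11.
Check: AVC at y = 11 is €104 ≤ P, so revenue covers variable cost.
Profit = P·y − TC = 434·11 − 1421 = €3353.

Produce at y = 11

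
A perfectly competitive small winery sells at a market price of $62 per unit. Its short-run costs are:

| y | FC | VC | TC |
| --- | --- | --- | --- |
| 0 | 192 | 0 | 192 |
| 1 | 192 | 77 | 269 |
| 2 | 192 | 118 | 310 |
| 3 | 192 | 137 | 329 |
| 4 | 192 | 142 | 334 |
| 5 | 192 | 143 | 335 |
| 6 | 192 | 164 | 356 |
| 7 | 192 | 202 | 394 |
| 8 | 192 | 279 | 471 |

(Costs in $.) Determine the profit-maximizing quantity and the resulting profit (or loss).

y = 7; profit = $40

Tabulate TR − TC: y=0: -192; y=1: -207; y=2: -186; y=3: -143; y=4: -86; y=5: -25; y=6: 16; y=7: 40; y=8: 25.
Profit is maximized at y = 7. AVC there is 202/7 = $28.86 ≤ P, so producing beats shutting down (which would give -$192).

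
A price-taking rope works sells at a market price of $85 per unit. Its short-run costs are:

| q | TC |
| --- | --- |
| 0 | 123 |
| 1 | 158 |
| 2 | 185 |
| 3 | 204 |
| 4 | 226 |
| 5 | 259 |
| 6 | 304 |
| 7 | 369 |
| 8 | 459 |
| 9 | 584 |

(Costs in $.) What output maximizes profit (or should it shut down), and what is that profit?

q = 7; profit = $226

Tabulate TR − TC: q=0: -123; q=1: -73; q=2: -15; q=3: 51; q=4: 114; q=5: 166; q=6: 206; q=7: 226; q=8: 221; q=9: 181.
Profit is maximized at q = 7. AVC there is 246/7 = $35.14 ≤ P, so producing beats shutting down (which would give -$123).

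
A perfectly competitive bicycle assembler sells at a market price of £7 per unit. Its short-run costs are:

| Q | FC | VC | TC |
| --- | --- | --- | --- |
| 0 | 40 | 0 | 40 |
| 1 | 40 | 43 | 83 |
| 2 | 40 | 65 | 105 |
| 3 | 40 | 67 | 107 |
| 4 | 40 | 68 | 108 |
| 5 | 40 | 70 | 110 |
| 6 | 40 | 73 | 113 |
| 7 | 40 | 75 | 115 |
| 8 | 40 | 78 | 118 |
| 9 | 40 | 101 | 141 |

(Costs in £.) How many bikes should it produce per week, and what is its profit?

Compute π = P·Q − TC at each output: Q=0: -40; Q=1: -76; Q=2: -91; Q=3: -86; Q=4: -80; Q=5: -75; Q=6: -71; Q=7: -66; Q=8: -62; Q=9: -78.
Profit is highest at Q = 0. Equivalently, the lowest AVC in the table is 78/8 ≈ £9.75 at Q = 8, and P = £7 falls below it — price never covers variable cost, so the firm shuts down and loses only its fixed cost.

Q = 0 (shut down); profit = -£40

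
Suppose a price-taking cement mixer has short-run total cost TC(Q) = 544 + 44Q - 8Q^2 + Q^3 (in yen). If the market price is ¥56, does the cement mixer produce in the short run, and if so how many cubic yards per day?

Variable cost is VC = 44Q - 8Q^2 + Q^3, so AVC = VC/Q = 44 - 8Q + Q^2 and MC = dTC/dQ = 44 - 16Q + 3Q^2.
The AVC parabola has its vertex at Q = 8/2 = 4, where AVC = 44 - 8·4 + 4^2 = ¥28.
Since P = ¥56 ≥ min AVC = ¥28, price covers variable cost and the firm should produce.
Solving P = MC: -12 - 16Q + 3Q^2 = 0 ⇒ Q = -2/3 or 6. On the upward-sloping branch, Q* = 6.
Check: AVC at Q = 6 is ¥32 ≤ P, so revenue covers variable cost.
Profit = P·Q − TC = 56·6 − 736 = -¥400, a loss, but smaller than the ¥544 fixed cost the firm would lose by shutting down.

Produce at Q = 6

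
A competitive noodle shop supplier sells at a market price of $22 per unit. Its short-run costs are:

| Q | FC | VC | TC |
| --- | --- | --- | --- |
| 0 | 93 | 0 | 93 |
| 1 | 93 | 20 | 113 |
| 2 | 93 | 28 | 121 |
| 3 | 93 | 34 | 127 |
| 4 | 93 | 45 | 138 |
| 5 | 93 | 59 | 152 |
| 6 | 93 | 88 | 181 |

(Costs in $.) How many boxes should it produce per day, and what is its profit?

Q = 5; profit = -$42

Tabulate TR − TC: Q=0: -93; Q=1: -91; Q=2: -77; Q=3: -61; Q=4: -50; Q=5: -42; Q=6: -49.
Profit is maximized at Q = 5. AVC there is 59/5 = $11.80 ≤ P, so producing beats shutting down (which would give -$93).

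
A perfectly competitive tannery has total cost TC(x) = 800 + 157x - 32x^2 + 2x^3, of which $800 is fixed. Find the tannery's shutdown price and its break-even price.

Shutdown price = min AVC. AVC = 157 - 32x + 2x^2, with vertex at x = 8 and minimum $29.
ATC = 800/x + 157 - 32x + 2x^2. Setting dATC/dx = −800/x^2 − 32 + 4x = 0 gives x = 10 (since 4·10^3 − 32·10^2 = 800).
min ATC = 800/10 + 157 − 32·10 + 2·10^2 = $117. That is the break-even price.
For $29 ≤ P < $117 the firm produces at a loss; below $29 it shuts down.

Shutdown price = $29; break-even price = $117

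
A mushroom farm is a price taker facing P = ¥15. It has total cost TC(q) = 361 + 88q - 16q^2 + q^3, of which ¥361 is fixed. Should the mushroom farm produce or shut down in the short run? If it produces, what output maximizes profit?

Shut down

From TC, MC = TC'(q) = 88 - 32q + 3q^2 and AVC = VC/q = 88 - 16q + q^2.
AVC is minimized where dAVC/dq = -16 + 2q = 0, at q = 8; min AVC = 88 - 16·8 + 8^2 = ¥24.
Since P = ¥15 < min AVC = ¥24, price fails to cover variable cost at any output.
The firm minimizes its loss by shutting down and losing only its fixed cost of ¥361.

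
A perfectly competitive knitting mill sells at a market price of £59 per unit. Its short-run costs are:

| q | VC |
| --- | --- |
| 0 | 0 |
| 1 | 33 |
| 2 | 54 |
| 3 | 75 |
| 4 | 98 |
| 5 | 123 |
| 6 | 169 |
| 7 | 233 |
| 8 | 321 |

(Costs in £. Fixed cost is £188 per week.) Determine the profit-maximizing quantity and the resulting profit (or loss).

Tabulate TR − TC: q=0: -188; q=1: -162; q=2: -124; q=3: -86; q=4: -50; q=5: -16; q=6: -3; q=7: -8; q=8: -37.
Profit is maximized at q = 6. AVC there is 169/6 = £28.17 ≤ P, so producing beats shutting down (which would give -£188).

q = 6; profit = -£3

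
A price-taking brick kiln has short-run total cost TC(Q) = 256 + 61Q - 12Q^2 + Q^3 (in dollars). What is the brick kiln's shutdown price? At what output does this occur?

$25 per unit, at Q = 6

The firm shuts down when price falls below the minimum of average variable cost. AVC = VC/Q = 61 - 12Q + Q^2.
dAVC/dQ = -12 + 2Q = 0 gives Q = 6. min AVC = 61 - 12·6 + 6^2 = 25.
For P < $25 the firm produces nothing.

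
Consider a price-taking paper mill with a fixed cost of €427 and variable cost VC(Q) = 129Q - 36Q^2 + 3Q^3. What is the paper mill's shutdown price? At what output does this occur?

The shutdown price is the minimum of AVC. VC = 129Q - 36Q^2 + 3Q^3, so AVC = 129 - 36Q + 3Q^2.
At the minimum of AVC, MC = AVC. MC = 129 - 72Q + 9Q^2; setting MC = AVC gives 6Q^2 - 36Q = 0, so Q = 6. min AVC = 21.
For P < €21 the firm produces nothing.

€21 per unit, at Q = 6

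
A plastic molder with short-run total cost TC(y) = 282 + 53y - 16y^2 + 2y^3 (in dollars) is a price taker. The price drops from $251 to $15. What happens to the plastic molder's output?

AVC = 53 - 16y + 2y^2, minimized at y = 4 where min AVC = $21. MC = 53 - 32y + 6y^2.
At P = $251 ≥ min AVC, set P = MC on the rising branch: y = 9.
At P = $15 < min AVC = $21, price no longer covers variable cost at any output, so the firm shuts down: y = 0.

Output falls from 9 to 0 (the firm shuts down)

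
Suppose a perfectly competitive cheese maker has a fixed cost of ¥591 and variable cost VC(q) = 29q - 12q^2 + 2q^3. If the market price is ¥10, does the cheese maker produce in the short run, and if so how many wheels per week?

Strip out fixed cost: VC = 29q - 12q^2 + 2q^3. Then AVC = 29 - 12q + 2q^2 and MC = 29 - 24q + 6q^2.
AVC is minimized where dAVC/dq = -12 + 4q = 0, at q = 3; min AVC = 29 - 12·3 + 2·3^2 = ¥11.
With P < min AVC (¥10 < ¥11), every unit sold adds to the loss.
Best response: produce nothing and absorb the ¥591 fixed cost.

Shut down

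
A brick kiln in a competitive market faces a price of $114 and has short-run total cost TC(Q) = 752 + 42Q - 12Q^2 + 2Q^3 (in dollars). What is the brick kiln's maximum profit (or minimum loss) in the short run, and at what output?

Profit = -$320 at Q = 6

AVC = 42 - 12Q + 2Q^2; min AVC = $24 at Q = 3. Since P = $114 ≥ min AVC, the firm produces.
MC = 42 - 24Q + 6Q^2. Setting P = MC and taking the root on the rising branch gives Q* = 6.
TR = 114·6 = 684. TC = 752 + 252 = 1004. Profit = 684 − 1004 = -$320.
By producing, the firm covers all variable cost plus $432 of fixed cost; shutting down would lose the full $752.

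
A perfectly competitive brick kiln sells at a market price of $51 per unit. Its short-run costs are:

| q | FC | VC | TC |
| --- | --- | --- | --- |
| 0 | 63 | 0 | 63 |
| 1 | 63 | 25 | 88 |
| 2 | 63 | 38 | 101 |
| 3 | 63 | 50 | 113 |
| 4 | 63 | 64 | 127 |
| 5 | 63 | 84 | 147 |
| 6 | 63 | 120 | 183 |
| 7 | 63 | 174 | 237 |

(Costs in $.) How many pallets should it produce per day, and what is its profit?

q = 6; profit = $123

Compute π = P·q − TC at each output: q=0: -63; q=1: -37; q=2: 1; q=3: 40; q=4: 77; q=5: 108; q=6: 123; q=7: 120.
Profit is maximized at q = 6. AVC there is 120/6 = $20 ≤ P, so producing beats shutting down (which would give -$63).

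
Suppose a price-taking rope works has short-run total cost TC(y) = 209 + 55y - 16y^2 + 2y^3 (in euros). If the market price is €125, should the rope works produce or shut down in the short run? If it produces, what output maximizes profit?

Produce at y = 7

Variable cost is VC = 55y - 16y^2 + 2y^3, so AVC = VC/y = 55 - 16y + 2y^2 and MC = dTC/dy = 55 - 32y + 6y^2.
The AVC parabola has its vertex at y = 16/4 = 4, where AVC = 55 - 16·4 + 2·4^2 = €23.
P = €125 exceeds min AVC = €23, so the firm stays open.
Solving P = MC: -70 - 32y + 6y^2 = 0 ⇒ y = -5/3 or 7. On the upward-sloping branch, y* = 7.
Check: AVC at y = 7 is €41 ≤ P, so revenue covers variable cost.
Profit = P·y − TC = 125·7 − 496 = €379.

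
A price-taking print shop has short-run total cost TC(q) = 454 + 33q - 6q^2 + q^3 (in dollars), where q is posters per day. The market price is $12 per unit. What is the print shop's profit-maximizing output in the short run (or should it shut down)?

From TC, MC = TC'(q) = 33 - 12q + 3q^2 and AVC = VC/q = 33 - 6q + q^2.
AVC is minimized where dAVC/dq = -6 + 2q = 0, at q = 3; min AVC = 33 - 6·3 + 3^2 = $24.
P = $12 lies below min AVC = $24; no output level covers variable cost.
Shutting down limits the loss to fixed cost, $454.

Shut down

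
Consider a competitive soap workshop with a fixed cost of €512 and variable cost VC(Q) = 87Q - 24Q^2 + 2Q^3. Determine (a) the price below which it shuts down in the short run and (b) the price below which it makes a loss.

Shutdown price = min AVC. AVC = 87 - 24Q + 2Q^2, with vertex at Q = 6 and minimum €15.
ATC = 512/Q + 87 - 24Q + 2Q^2. Setting dATC/dQ = −512/Q^2 − 24 + 4Q = 0 gives Q = 8 (since 4·8^3 − 24·8^2 = 512).
min ATC = 512/8 + 87 − 24·8 + 2·8^2 = €87. That is the break-even price.
For €15 ≤ P < €87 the firm produces at a loss; below €15 it shuts down.

Shutdown price = €15; break-even price = €87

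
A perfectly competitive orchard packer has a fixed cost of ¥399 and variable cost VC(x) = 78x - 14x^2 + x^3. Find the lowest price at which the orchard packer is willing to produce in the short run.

¥29 per unit

The firm shuts down when price falls below the minimum of average variable cost. AVC = VC/x = 78 - 14x + x^2.
dAVC/dx = -14 + 2x = 0 gives x = 7. min AVC = 78 - 14·7 + 7^2 = 29.
So the shutdown price is ¥29.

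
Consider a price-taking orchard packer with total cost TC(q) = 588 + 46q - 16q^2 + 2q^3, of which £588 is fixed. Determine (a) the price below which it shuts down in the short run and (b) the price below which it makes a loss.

Shutdown price = £14; break-even price = £116

Shutdown price = min AVC. AVC = 46 - 16q + 2q^2, with vertex at q = 4 and minimum £14.
ATC = 588/q + 46 - 16q + 2q^2. Setting dATC/dq = −588/q^2 − 16 + 4q = 0 gives q = 7 (since 4·7^3 − 16·7^2 = 588).
min ATC = 588/7 + 46 − 16·7 + 2·7^2 = £116. That is the break-even price.
For £14 ≤ P < £116 the firm produces at a loss; below £14 it shuts down.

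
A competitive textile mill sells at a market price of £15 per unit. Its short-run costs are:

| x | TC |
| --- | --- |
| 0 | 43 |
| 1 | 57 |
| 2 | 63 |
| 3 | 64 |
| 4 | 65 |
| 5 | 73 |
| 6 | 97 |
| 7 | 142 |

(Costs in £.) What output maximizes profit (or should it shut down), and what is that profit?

x = 5; profit = £2

Compute π = P·x − TC at each output: x=0: -43; x=1: -42; x=2: -33; x=3: -19; x=4: -5; x=5: 2; x=6: -7; x=7: -37.
Profit is maximized at x = 5. AVC there is 30/5 = £6 ≤ P, so producing beats shutting down (which would give -£43).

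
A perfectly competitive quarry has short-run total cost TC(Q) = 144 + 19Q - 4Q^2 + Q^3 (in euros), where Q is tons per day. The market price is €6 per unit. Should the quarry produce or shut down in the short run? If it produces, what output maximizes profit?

Shut down

From TC, MC = TC'(Q) = 19 - 8Q + 3Q^2 and AVC = VC/Q = 19 - 4Q + Q^2.
The AVC parabola has its vertex at Q = 4/2 = 2, where AVC = 19 - 4·2 + 2^2 = €15.
P = €6 lies below min AVC = €15; no output level covers variable cost.
Best response: produce nothing and absorb the €144 fixed cost.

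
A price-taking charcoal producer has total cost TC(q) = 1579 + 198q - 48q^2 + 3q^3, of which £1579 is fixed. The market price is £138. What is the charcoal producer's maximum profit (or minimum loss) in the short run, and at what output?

Profit = -£379 at q = 10

AVC = 198 - 48q + 3q^2 has its minimum £6 at q = 8; price £138 clears that bar, so the firm operates.
With MC = 198 - 96q + 9q^2, P = MC on the upward-sloping part at q* = 10.
TR = 138·10 = 1380. TC = 1579 + 180 = 1759. Profit = 1380 − 1759 = -£379.
That loss of £379 beats the £1579 the firm would lose by shutting down; producing recovers £1200 of fixed cost.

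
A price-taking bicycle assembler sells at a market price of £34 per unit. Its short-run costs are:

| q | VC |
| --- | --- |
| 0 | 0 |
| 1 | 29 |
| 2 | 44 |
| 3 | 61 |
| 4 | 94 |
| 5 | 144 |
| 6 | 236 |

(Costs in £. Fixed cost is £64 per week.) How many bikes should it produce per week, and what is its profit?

q = 4; profit = -£22

Profit at each row (π = 34q − TC): q=0: -64; q=1: -59; q=2: -40; q=3: -23; q=4: -22; q=5: -38; q=6: -96.
Profit is maximized at q = 4. AVC there is 94/4 = £23.50 ≤ P, so producing beats shutting down (which would give -£64).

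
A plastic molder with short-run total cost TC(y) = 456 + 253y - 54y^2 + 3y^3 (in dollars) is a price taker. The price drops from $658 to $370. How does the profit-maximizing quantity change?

Output falls from 15 to 13

MC = 253 - 108y + 9y^2; the shutdown threshold is min AVC = $10 (at y = 9).
With P = $658 above the shutdown price, P = MC gives y = 15.
At P = $370 ≥ min AVC, set P = MC: y = 13. The firm stays open but cuts output.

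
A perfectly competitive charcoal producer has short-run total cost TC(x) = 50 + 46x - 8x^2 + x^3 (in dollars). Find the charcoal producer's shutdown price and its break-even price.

Shutdown price = $30; break-even price = $41

AVC = 46 - 8x + x^2; minimized at x = 4, giving min AVC = $30. That is the shutdown price.
ATC = 50/x + 46 - 8x + x^2. Setting dATC/dx = −50/x^2 − 8 + 2x = 0 gives x = 5 (since 2·5^3 − 8·5^2 = 50).
min ATC = 50/5 + 46 − 8·5 + 5^2 = $41. That is the break-even price.
For $30 ≤ P < $41 the firm produces at a loss; below $30 it shuts down.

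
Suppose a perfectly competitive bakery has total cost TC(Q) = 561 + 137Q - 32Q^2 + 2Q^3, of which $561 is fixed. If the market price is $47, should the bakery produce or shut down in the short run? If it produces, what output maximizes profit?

Produce at Q = 9

Variable cost is VC = 137Q - 32Q^2 + 2Q^3, so AVC = VC/Q = 137 - 32Q + 2Q^2 and MC = dTC/dQ = 137 - 64Q + 6Q^2.
AVC hits its minimum where MC = AVC, at Q = 8, giving min AVC = 137 - 32·8 + 2·8^2 = $9.
P = $47 exceeds min AVC = $9, so the firm stays open.
Solving P = MC: 90 - 64Q + 6Q^2 = 0 ⇒ Q = 5/3 or 9. On the upward-sloping branch, Q* = 9.
Check: AVC at Q = 9 is $11 ≤ P, so revenue covers variable cost.
Profit = P·Q − TC = 47·9 − 660 = -$237, a loss, but smaller than the $561 fixed cost the firm would lose by shutting down.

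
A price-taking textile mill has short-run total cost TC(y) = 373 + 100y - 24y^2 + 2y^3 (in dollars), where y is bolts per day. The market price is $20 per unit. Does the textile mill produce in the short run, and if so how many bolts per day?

Shut down

Variable cost is VC = 100y - 24y^2 + 2y^3, so AVC = VC/y = 100 - 24y + 2y^2 and MC = dTC/dy = 100 - 48y + 6y^2.
AVC hits its minimum where MC = AVC, at y = 6, giving min AVC = 100 - 24·6 + 2·6^2 = $28.
Since P = $20 < min AVC = $28, price fails to cover variable cost at any output.
The firm minimizes its loss by shutting down and losing only its fixed cost of $373.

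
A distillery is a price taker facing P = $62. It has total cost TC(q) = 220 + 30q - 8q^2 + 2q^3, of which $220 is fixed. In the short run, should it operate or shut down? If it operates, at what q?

Produce at q = 4

From TC, MC = TC'(q) = 30 - 16q + 6q^2 and AVC = VC/q = 30 - 8q + 2q^2.
The AVC parabola has its vertex at q = 8/4 = 2, where AVC = 30 - 8·2 + 2·2^2 = $22.
P = $62 exceeds min AVC = $22, so the firm stays open.
P = MC gives -32 - 16q + 6q^2 = 0, with roots -4/3 and 4. Take the larger (rising MC): q* = 4.
Check: AVC at q = 4 is $30 ≤ P, so revenue covers variable cost.
Profit = P·q − TC = 62·4 − 340 = -$92, a loss, but smaller than the $220 fixed cost the firm would lose by shutting down.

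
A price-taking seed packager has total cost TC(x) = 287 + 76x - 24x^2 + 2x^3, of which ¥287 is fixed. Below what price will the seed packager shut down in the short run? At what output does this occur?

The shutdown price is the minimum of AVC. VC = 76x - 24x^2 + 2x^3, so AVC = 76 - 24x + 2x^2.
At the minimum of AVC, MC = AVC. MC = 76 - 48x + 6x^2; setting MC = AVC gives 4x^2 - 24x = 0, so x = 6. min AVC = 4.
For P < ¥4 the firm produces nothing.

¥4 per unit, at x = 6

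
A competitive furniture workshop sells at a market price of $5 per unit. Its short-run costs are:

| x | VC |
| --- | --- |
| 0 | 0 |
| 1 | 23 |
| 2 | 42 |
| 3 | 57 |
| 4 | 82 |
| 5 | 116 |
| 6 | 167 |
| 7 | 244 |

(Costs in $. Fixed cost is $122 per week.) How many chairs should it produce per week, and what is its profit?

Profit at each row (π = 5x − TC): x=0: -122; x=1: -140; x=2: -154; x=3: -164; x=4: -184; x=5: -213; x=6: -259; x=7: -331.
Profit is highest at x = 0. Equivalently, the lowest AVC in the table is 57/3 ≈ $19 at x = 3, and P = $5 falls below it — price never covers variable cost, so the firm shuts down and loses only its fixed cost.

x = 0 (shut down); profit = -$122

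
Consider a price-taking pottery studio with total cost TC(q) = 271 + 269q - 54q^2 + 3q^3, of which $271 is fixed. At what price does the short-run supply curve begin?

Short-run supply begins at min AVC. From VC = 269q - 54q^2 + 3q^3, AVC = 269 - 54q + 3q^2.
dAVC/dq = -54 + 6q = 0 gives q = 9. min AVC = 269 - 54·9 + 3·9^2 = 26.
For P < $26 the firm produces nothing.

$26 per unit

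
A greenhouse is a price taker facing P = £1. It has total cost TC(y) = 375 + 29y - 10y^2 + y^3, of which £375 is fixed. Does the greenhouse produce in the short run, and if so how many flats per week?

Strip out fixed cost: VC = 29y - 10y^2 + y^3. Then AVC = 29 - 10y + y^2 and MC = 29 - 20y + 3y^2.
The AVC parabola has its vertex at y = 10/2 = 5, where AVC = 29 - 10·5 + 5^2 = £4.
With P < min AVC (£1 < £4), every unit sold adds to the loss.
Best response: produce nothing and absorb the £375 fixed cost.

Shut down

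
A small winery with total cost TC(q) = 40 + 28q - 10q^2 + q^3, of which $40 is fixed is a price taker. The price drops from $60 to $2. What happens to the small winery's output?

MC = 28 - 20q + 3q^2; the shutdown threshold is min AVC = $3 (at q = 5).
With P = $60 above the shutdown price, P = MC gives q = 8.
At P = $2 < min AVC = $3, price no longer covers variable cost at any output, so the firm shuts down: q = 0.

Output falls from 8 to 0 (the firm shuts down)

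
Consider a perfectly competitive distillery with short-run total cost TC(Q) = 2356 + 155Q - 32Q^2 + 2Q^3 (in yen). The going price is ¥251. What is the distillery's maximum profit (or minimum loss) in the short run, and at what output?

AVC = 155 - 32Q + 2Q^2 has its minimum ¥27 at Q = 8; price ¥251 clears that bar, so the firm operates.
MC = 155 - 64Q + 6Q^2. Setting P = MC and taking the root on the rising branch gives Q* = 12.
TR = 251·12 = 3012. TC = 2356 + 708 = 3064. Profit = 3012 − 3064 = -¥52.
By producing, the firm covers all variable cost plus ¥2304 of fixed cost; shutting down would lose the full ¥2356.

Profit = -¥52 at Q = 12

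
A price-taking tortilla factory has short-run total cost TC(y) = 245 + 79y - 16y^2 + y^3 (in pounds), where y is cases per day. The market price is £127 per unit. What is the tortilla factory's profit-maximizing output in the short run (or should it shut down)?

Variable cost is VC = 79y - 16y^2 + y^3, so AVC = VC/y = 79 - 16y + y^2 and MC = dTC/dy = 79 - 32y + 3y^2.
The AVC parabola has its vertex at y = 16/2 = 8, where AVC = 79 - 16·8 + 8^2 = £15.
P = £127 exceeds min AVC = £15, so the firm stays open.
P = MC gives -48 - 32y + 3y^2 = 0, with roots -4/3 and 12. Take the larger (rising MC): y* = 12.
Check: AVC at y = 12 is £31 ≤ P, so revenue covers variable cost.
Profit = P·y − TC = 127·12 − 617 = £907.

Produce at y = 12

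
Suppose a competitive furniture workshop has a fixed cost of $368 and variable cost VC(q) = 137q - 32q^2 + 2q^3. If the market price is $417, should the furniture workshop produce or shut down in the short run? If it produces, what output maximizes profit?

Produce at q = 14

Variable cost is VC = 137q - 32q^2 + 2q^3, so AVC = VC/q = 137 - 32q + 2q^2 and MC = dTC/dq = 137 - 64q + 6q^2.
AVC hits its minimum where MC = AVC, at q = 8, giving min AVC = 137 - 32·8 + 2·8^2 = $9.
Because $417 ≥ $9, revenue can cover variable cost; the firm operates.
P = MC gives -280 - 64q + 6q^2 = 0, with roots -10/3 and 14. Take the larger (rising MC): q* = 14.
Check: AVC at q = 14 is $81 ≤ P, so revenue covers variable cost.
Profit = P·q − TC = 417·14 − 1502 = $4336.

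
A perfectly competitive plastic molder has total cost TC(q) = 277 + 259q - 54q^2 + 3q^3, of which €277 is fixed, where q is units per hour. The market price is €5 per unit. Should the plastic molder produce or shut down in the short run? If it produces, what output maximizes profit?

Shut down

From TC, MC = TC'(q) = 259 - 108q + 9q^2 and AVC = VC/q = 259 - 54q + 3q^2.
The AVC parabola has its vertex at q = 54/6 = 9, where AVC = 259 - 54·9 + 3·9^2 = €16.
With P < min AVC (€5 < €16), every unit sold adds to the loss.
The firm minimizes its loss by shutting down and losing only its fixed cost of €277.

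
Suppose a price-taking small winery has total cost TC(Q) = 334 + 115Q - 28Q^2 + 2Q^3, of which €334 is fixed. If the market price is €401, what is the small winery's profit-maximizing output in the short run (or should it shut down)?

Variable cost is VC = 115Q - 28Q^2 + 2Q^3, so AVC = VC/Q = 115 - 28Q + 2Q^2 and MC = dTC/dQ = 115 - 56Q + 6Q^2.
AVC hits its minimum where MC = AVC, at Q = 7, giving min AVC = 115 - 28·7 + 2·7^2 = €17.
Since P = €401 ≥ min AVC = €17, price covers variable cost and the firm should produce.
P = MC gives -286 - 56Q + 6Q^2 = 0, with roots -11/3 and 13. Take the larger (rising MC): Q* = 13.
Check: AVC at Q = 13 is €89 ≤ P, so revenue covers variable cost.
Profit = P·Q − TC = 401·13 − 1491 = €3722.

Produce at Q = 13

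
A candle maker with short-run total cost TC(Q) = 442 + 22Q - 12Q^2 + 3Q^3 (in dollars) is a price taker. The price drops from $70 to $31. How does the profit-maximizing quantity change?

Output falls from 4 to 3

AVC = 22 - 12Q + 3Q^2, minimized at Q = 2 where min AVC = $10. MC = 22 - 24Q + 9Q^2.
At P = $70 ≥ min AVC, set P = MC on the rising branch: Q = 4.
At P = $31 ≥ min AVC, set P = MC: Q = 3. The firm stays open but cuts output.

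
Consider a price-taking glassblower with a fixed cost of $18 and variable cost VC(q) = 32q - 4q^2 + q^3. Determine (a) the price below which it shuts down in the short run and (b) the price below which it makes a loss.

Shutdown price = min AVC. AVC = 32 - 4q + q^2, with vertex at q = 2 and minimum $28.
ATC = 18/q + 32 - 4q + q^2. Setting dATC/dq = −18/q^2 − 4 + 2q = 0 gives q = 3 (since 2·3^3 − 4·3^2 = 18).
min ATC = 18/3 + 32 − 4·3 + 3^2 = $35. That is the break-even price.
Between these two prices the firm operates at a loss; above $35 it earns a profit.

Shutdown price = $28; break-even price = $35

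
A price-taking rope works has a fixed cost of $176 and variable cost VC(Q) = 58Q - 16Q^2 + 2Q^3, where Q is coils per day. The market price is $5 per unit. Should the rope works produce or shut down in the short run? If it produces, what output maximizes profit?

Shut down

Variable cost is VC = 58Q - 16Q^2 + 2Q^3, so AVC = VC/Q = 58 - 16Q + 2Q^2 and MC = dTC/dQ = 58 - 32Q + 6Q^2.
AVC is minimized where dAVC/dQ = -16 + 4Q = 0, at Q = 4; min AVC = 58 - 16·4 + 2·4^2 = $26.
With P < min AVC ($5 < $26), every unit sold adds to the loss.
Best response: produce nothing and absorb the $176 fixed cost.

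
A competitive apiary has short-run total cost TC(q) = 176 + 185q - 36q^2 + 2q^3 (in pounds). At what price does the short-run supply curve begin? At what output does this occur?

The firm shuts down when price falls below the minimum of average variable cost. AVC = VC/q = 185 - 36q + 2q^2.
At the minimum of AVC, MC = AVC. MC = 185 - 72q + 6q^2; setting MC = AVC gives 4q^2 - 36q = 0, so q = 9. min AVC = 23.
For P < £23 the firm produces nothing.

£23 per unit, at q = 9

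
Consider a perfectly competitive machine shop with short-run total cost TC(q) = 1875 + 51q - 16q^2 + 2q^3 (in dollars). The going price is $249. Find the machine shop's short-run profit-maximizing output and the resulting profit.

AVC = 51 - 16q + 2q^2 has its minimum $19 at q = 4; price $249 clears that bar, so the firm operates.
With MC = 51 - 32q + 6q^2, P = MC on the upward-sloping part at q* = 9.
TR = 249·9 = 2241. TC = 1875 + 621 = 2496. Profit = 2241 − 2496 = -$255.
Shutting down would mean losing the fixed cost of $1875, so operating at a loss of $255 is better by $1620.

Profit = -$255 at q = 9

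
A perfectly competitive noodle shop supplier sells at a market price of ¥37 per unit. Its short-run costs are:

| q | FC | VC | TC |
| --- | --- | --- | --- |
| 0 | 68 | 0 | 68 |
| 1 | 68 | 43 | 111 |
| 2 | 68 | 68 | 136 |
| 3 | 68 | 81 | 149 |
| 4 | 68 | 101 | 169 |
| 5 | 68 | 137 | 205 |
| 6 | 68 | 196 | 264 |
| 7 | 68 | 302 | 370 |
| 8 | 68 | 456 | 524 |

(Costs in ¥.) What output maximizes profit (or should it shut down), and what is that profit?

Profit at each row (π = 37q − TC): q=0: -68; q=1: -74; q=2: -62; q=3: -38; q=4: -21; q=5: -20; q=6: -42; q=7: -111; q=8: -228.
Profit is maximized at q = 5. AVC there is 137/5 = ¥27.40 ≤ P, so producing beats shutting down (which would give -¥68).

q = 5; profit = -¥20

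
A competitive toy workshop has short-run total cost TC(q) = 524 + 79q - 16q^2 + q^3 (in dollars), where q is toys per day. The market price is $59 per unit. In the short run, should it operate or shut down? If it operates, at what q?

Variable cost is VC = 79q - 16q^2 + q^3, so AVC = VC/q = 79 - 16q + q^2 and MC = dTC/dq = 79 - 32q + 3q^2.
AVC is minimized where dAVC/dq = -16 + 2q = 0, at q = 8; min AVC = 79 - 16·8 + 8^2 = $15.
Because $59 ≥ $15, revenue can cover variable cost; the firm operates.
P = MC gives 20 - 32q + 3q^2 = 0, with roots 2/3 and 10. Take the larger (rising MC): q* = 10.
Check: AVC at q = 10 is $19 ≤ P, so revenue covers variable cost.
Profit = P·q − TC = 59·10 − 714 = -$124, a loss, but smaller than the $524 fixed cost the firm would lose by shutting down.

Produce at q = 10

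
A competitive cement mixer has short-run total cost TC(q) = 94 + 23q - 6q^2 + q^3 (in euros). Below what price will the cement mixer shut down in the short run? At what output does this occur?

€14 per unit, at q = 3

The shutdown price is the minimum of AVC. VC = 23q - 6q^2 + q^3, so AVC = 23 - 6q + q^2.
dAVC/dq = -6 + 2q = 0 gives q = 3. min AVC = 23 - 6·3 + 3^2 = 14.
For P < €14 the firm produces nothing.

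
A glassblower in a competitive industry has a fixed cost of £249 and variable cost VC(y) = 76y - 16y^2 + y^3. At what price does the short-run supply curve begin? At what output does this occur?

£12 per unit, at y = 8

Short-run supply begins at min AVC. From VC = 76y - 16y^2 + y^3, AVC = 76 - 16y + y^2.
At the minimum of AVC, MC = AVC. MC = 76 - 32y + 3y^2; setting MC = AVC gives 2y^2 - 16y = 0, so y = 8. min AVC = 12.
For P < £12 the firm produces nothing.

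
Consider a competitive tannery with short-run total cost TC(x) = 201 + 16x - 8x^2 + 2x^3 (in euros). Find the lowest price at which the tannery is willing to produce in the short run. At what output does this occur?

€8 per unit, at x = 2

The firm shuts down when price falls below the minimum of average variable cost. AVC = VC/x = 16 - 8x + 2x^2.
At the minimum of AVC, MC = AVC. MC = 16 - 16x + 6x^2; setting MC = AVC gives 4x^2 - 8x = 0, so x = 2. min AVC = 8.
The firm shuts down for any P below €8.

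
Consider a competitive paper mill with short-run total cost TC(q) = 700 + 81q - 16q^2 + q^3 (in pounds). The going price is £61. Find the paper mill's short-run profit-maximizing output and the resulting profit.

Profit = -£300 at q = 10

AVC = 81 - 16q + q^2; min AVC = £17 at q = 8. Since P = £61 ≥ min AVC, the firm produces.
With MC = 81 - 32q + 3q^2, P = MC on the upward-sloping part at q* = 10.
TR = 61·10 = 610. TC = 700 + 210 = 910. Profit = 610 − 910 = -£300.
Shutting down would mean losing the fixed cost of £700, so operating at a loss of £300 is better by £400.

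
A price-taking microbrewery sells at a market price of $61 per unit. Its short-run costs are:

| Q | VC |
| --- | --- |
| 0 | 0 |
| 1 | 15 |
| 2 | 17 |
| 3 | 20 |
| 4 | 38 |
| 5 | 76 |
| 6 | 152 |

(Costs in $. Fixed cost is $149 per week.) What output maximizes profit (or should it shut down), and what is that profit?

Q = 5; profit = $80

Compute π = P·Q − TC at each output: Q=0: -149; Q=1: -103; Q=2: -44; Q=3: 14; Q=4: 57; Q=5: 80; Q=6: 65.
Profit is maximized at Q = 5. AVC there is 76/5 = $15.20 ≤ P, so producing beats shutting down (which would give -$149).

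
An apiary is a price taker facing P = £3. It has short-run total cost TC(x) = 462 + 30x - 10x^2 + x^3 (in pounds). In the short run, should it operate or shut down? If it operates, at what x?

Strip out fixed cost: VC = 30x - 10x^2 + x^3. Then AVC = 30 - 10x + x^2 and MC = 30 - 20x + 3x^2.
The AVC parabola has its vertex at x = 10/2 = 5, where AVC = 30 - 10·5 + 5^2 = £5.
P = £3 lies below min AVC = £5; no output level covers variable cost.
Shutting down limits the loss to fixed cost, £462.

Shut down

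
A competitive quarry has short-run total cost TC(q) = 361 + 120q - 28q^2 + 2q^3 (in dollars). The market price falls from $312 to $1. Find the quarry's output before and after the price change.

Output falls from 12 to 0 (the firm shuts down)

MC = 120 - 56q + 6q^2; the shutdown threshold is min AVC = $22 (at q = 7).
With P = $312 above the shutdown price, P = MC gives q = 12.
At P = $1 < min AVC = $22, price no longer covers variable cost at any output, so the firm shuts down: q = 0.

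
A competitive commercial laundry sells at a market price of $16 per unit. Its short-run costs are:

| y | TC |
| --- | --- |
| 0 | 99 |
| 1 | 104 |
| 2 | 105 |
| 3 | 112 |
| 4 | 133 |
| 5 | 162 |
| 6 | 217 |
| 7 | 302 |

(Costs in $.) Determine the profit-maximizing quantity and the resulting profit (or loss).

y = 3; profit = -$64

Compute π = P·y − TC at each output: y=0: -99; y=1: -88; y=2: -73; y=3: -64; y=4: -69; y=5: -82; y=6: -121; y=7: -190.
Profit is maximized at y = 3. AVC there is 13/3 = $4.33 ≤ P, so producing beats shutting down (which would give -$99).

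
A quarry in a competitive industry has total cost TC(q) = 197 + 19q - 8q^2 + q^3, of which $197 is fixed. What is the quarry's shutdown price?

$3 per unit

The shutdown price is the minimum of AVC. VC = 19q - 8q^2 + q^3, so AVC = 19 - 8q + q^2.
dAVC/dq = -8 + 2q = 0 gives q = 4. min AVC = 19 - 8·4 + 4^2 = 3.
For P < $3 the firm produces nothing.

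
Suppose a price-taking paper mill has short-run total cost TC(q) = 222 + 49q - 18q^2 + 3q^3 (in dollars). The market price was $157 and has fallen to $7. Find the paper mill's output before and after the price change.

AVC = 49 - 18q + 3q^2, minimized at q = 3 where min AVC = $22. MC = 49 - 36q + 9q^2.
With P = $157 above the shutdown price, P = MC gives q = 6.
At P = $7 < min AVC = $22, price no longer covers variable cost at any output, so the firm shuts down: q = 0.

Output falls from 6 to 0 (the firm shuts down)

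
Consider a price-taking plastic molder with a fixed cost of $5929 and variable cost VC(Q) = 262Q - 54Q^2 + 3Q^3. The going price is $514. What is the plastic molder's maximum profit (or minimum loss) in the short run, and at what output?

AVC = 262 - 54Q + 3Q^2 has its minimum $19 at Q = 9; price $514 clears that bar, so the firm operates.
MC = 262 - 108Q + 9Q^2. Setting P = MC and taking the root on the rising branch gives Q* = 14.
TR = 514·14 = 7196. TC = 5929 + 1316 = 7245. Profit = 7196 − 7245 = -$49.
Shutting down would mean losing the fixed cost of $5929, so operating at a loss of $49 is better by $5880.

Profit = -$49 at Q = 14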